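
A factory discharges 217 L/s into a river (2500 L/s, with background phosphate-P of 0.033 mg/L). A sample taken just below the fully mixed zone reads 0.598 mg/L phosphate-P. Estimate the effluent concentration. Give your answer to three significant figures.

7.11 mg/L

Mass balance: 2500·0.03300 + 217.0·Cₑ = 2717·0.5980
→ Cₑ = (2717·0.5980 − 2500·0.03300) / 217.0 = 7.107 mg/L.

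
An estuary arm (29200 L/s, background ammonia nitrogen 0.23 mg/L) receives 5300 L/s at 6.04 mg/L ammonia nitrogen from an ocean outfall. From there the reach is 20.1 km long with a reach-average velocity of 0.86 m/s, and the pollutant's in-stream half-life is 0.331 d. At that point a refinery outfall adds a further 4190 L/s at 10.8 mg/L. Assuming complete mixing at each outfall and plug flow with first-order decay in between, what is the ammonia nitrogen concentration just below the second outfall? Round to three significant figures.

Conservation of mass: C = (29200·0.2300 + 5300·6.040) / 34500 = 38730/34500 = 1.123 mg/L; combined flow 34500 L/s.
Travel time t = 20.1·1000 / 0.86 = 23370 s = 6.492 h.
Half-life 0.331 d → k = ln 2 / 0.331 = 2.094 d⁻¹.
Applying C = C₀e^(−kt): 1.123 × 0.5675 = 0.6371 mg/L.
At the second outfall, C = (34500·0.6371 + 4190·10.80) / (34500 + 4190) = 1.738 mg/L.

1.74 mg/L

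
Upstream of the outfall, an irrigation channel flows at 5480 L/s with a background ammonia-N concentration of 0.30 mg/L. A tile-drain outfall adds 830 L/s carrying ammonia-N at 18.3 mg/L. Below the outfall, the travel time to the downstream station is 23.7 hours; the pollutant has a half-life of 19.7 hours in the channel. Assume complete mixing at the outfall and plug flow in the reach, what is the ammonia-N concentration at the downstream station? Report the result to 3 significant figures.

After mixing, C = (5480·0.3000 + 830.0·18.30) / 6310 = 16830/6310 = 2.668 mg/L.
Half-life 19.7 h → k = ln 2 / 19.7 = 0.03519 h⁻¹ = 0.8444 d⁻¹.
After decay, C = 2.668 × e^(−kt) = 2.668 × 0.4344 = 1.159 mg/L.

1.16 mg/L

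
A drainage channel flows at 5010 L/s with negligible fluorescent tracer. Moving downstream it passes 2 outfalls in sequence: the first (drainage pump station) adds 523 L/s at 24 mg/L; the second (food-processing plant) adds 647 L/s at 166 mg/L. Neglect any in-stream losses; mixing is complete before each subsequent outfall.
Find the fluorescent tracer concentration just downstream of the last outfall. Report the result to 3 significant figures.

19.4 mg/L

Below outfall 1: Q → 5533 L/s, C = (5010·0 + 523.0·24.00)/5533 = 2.269 mg/L.
Below outfall 2: Q → 6180 L/s, C = (5533·2.269 + 647.0·166.0)/6180 = 19.41 mg/L.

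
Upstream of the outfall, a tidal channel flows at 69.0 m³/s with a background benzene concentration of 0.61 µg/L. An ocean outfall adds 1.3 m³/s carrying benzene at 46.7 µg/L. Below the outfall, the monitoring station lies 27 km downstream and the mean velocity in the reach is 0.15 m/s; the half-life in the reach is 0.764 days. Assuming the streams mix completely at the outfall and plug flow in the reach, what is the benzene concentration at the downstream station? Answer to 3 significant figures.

Flow-weighted average: C = (69.00·0.6100 + 1.300·46.70) / 70.30 = 102.8/70.30 = 1.462 µg/L.
Travel time t = 27·1000 / 0.15 = 180000 s = 50.00 h.
Half-life 0.764 d → k = ln 2 / 0.764 = 0.9073 d⁻¹.
Decay over the reach: 1.462·exp(−kt) = 1.462·0.1511 = 0.2209 µg/L.

0.221 µg/L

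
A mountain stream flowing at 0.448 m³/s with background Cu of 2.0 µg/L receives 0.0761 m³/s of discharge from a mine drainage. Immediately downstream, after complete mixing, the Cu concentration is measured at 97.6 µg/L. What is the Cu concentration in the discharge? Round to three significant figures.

660 µg/L

Mass balance: 0.4480·2.000 + 0.07610·Cₑ = 0.5241·97.60
→ Cₑ = (0.5241·97.60 − 0.4480·2.000) / 0.07610 = 660.4 µg/L.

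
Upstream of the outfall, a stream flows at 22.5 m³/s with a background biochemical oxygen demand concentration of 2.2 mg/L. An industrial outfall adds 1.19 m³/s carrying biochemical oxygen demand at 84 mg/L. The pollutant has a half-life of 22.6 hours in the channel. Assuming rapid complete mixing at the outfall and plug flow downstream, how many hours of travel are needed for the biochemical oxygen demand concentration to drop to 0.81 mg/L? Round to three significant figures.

Mixed concentration C = ΣQC/ΣQ = (22.50·2.200 + 1.190·84.00) / 23.69 = 149.5/23.69 = 6.309 mg/L.
Half-life 22.6 h → k = ln 2 / 22.6 = 0.03067 h⁻¹ = 0.7361 d⁻¹.
6.309·exp(−k·t) = 0.81 → t = ln(6.309/0.81)/k = 240900 s = 66.93 h.

66.9 h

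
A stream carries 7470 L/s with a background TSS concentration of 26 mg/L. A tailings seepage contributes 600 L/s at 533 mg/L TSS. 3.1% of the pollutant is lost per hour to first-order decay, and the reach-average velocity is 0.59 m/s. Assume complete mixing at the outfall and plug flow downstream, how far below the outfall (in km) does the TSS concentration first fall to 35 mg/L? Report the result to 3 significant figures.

40.4 km

Flow-weighted average: C = (7470·26.00 + 600.0·533.0) / 8070 = 514000/8070 = 63.70 mg/L.
3.1%/h lost → k = −ln(1 − 0.031) = 0.03149 h⁻¹.
Set 63.70·exp(−k·t) = 35 → t = ln(63.70/35)/k = 68450 s = 19.01 h.
Distance = v·t = 0.59·68450 = 40390 m = 40.39 km.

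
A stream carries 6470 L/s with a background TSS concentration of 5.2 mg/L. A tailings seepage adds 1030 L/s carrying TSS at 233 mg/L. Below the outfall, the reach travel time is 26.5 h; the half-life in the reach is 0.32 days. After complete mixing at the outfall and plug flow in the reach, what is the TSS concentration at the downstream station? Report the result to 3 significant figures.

3.34 mg/L

Flow-weighted average: C = (6470·5.200 + 1030·233.0) / 7500 = 273600/7500 = 36.48 mg/L.
Half-life 0.32 d → k = ln 2 / 0.32 = 2.166 d⁻¹.
Decay over the reach: 36.48·exp(−kt) = 36.48·0.09147 = 3.337 mg/L.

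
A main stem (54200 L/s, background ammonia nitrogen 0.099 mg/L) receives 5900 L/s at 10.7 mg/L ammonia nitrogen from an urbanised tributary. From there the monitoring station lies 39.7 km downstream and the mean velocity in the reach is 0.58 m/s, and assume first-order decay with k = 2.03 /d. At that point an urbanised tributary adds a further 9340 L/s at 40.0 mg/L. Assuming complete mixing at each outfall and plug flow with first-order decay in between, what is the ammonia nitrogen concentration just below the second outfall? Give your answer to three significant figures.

5.58 mg/L

After mixing, C = (54200·0.09900 + 5900·10.70) / 60100 = 68500/60100 = 1.140 mg/L; combined flow 60100 L/s.
Travel time t = 39.7·1000 / 0.58 = 68450 s = 19.01 h.
After decay, C = 1.140 × e^(−kt) = 1.140 × 0.2002 = 0.2282 mg/L.
Second outfall: C = (60100·0.2282 + 9340·40.00)/69440 = 5.578 mg/L.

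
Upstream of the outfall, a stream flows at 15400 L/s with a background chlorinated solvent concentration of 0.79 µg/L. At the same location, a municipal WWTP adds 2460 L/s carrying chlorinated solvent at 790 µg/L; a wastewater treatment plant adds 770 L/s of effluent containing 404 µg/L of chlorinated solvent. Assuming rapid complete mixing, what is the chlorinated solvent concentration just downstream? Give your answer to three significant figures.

122 µg/L

Flow-weighted average: C = (15400·0.7900 + 2460·790.0 + 770.0·404.0) / 18630 = 2267000/18630 = 121.7 µg/L.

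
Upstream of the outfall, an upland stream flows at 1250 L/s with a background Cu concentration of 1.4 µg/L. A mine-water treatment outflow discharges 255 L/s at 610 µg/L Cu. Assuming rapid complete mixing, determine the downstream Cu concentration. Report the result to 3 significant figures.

Mass balance: C = (1250·1.400 + 255.0·610.0) / 1505 = 157300/1505 = 104.5 µg/L.

105 µg/L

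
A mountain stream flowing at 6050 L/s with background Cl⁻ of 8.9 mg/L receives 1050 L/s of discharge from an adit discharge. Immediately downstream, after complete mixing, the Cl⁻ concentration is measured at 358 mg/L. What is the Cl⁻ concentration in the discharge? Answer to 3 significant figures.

2370 mg/L

Mass balance: 6050·8.900 + 1050·Cₑ = 7100·358.0
→ Cₑ = (7100·358.0 − 6050·8.900) / 1050 = 2369 mg/L.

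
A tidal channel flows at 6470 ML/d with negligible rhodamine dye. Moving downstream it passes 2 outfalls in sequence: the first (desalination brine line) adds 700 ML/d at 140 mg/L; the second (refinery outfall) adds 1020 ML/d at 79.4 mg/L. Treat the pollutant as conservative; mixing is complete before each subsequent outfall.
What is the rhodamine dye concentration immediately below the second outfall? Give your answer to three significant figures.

21.9 mg/L

After outfall 1: Q = 6470 + 700.0 = 7170 ML/d; C = (6470·0 + 700.0·140.0)/7170 = 13.67 mg/L.
After outfall 2: Q = 7170 + 1020 = 8190 ML/d; C = (7170·13.67 + 1020·79.40)/8190 = 21.85 mg/L.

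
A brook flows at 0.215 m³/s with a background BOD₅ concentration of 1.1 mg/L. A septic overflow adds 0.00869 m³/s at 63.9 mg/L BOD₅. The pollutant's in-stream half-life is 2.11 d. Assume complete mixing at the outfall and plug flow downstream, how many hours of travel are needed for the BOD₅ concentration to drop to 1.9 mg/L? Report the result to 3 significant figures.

45.5 h

After mixing, C = (0.2150·1.100 + 0.008690·63.90) / 0.2237 = 0.7918/0.2237 = 3.540 mg/L.
Half-life 2.11 d → k = ln 2 / 2.11 = 0.3285 d⁻¹.
3.540·exp(−k·t) = 1.9 → t = ln(3.540/1.9)/k = 163600 s = 45.46 h.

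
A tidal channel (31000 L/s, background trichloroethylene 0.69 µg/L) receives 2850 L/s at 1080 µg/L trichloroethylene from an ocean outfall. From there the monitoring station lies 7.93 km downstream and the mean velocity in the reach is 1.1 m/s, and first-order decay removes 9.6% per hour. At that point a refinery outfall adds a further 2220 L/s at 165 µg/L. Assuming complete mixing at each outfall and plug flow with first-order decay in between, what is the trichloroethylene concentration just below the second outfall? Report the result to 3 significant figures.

80.4 µg/L

Flow-weighted average: C = (31000·0.6900 + 2850·1080) / 33850 = 3099000/33850 = 91.56 µg/L; combined flow 33850 L/s.
Travel time t = 7.93·1000 / 1.1 = 7209 s = 2.003 h.
9.6%/h lost → k = −ln(1 − 0.096) = 0.1009 h⁻¹.
First-order decay: C = 91.56·exp(−k·t) = 91.56·0.8170 = 74.81 µg/L.
At the second outfall, C = (33850·74.81 + 2220·165.0) / (33850 + 2220) = 80.36 µg/L.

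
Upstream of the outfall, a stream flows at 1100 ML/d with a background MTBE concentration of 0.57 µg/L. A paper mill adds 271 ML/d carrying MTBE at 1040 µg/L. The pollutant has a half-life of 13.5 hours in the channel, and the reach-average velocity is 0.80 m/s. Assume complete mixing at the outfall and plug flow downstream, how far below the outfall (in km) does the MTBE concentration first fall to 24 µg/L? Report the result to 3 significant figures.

121 km

Mixed concentration C = ΣQC/ΣQ = (1100·0.5700 + 271.0·1040) / 1371 = 282500/1371 = 206.0 µg/L.
Half-life 13.5 h → k = ln 2 / 13.5 = 0.05134 h⁻¹ = 1.232 d⁻¹.
Set 206.0·exp(−k·t) = 24 → t = ln(206.0/24)/k = 150700 s = 41.87 h.
Distance = v·t = 0.80·150700 = 120600 m = 120.6 km.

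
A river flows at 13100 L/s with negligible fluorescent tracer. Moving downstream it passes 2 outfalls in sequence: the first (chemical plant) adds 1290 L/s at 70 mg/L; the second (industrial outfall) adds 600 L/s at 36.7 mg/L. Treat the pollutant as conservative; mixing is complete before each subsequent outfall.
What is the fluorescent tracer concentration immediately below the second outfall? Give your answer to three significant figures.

7.49 mg/L

After outfall 1: Q = 13100 + 1290 = 14390 L/s; C = (13100·0 + 1290·70.00)/14390 = 6.275 mg/L.
After outfall 2: Q = 14390 + 600.0 = 14990 L/s; C = (14390·6.275 + 600.0·36.70)/14990 = 7.493 mg/L.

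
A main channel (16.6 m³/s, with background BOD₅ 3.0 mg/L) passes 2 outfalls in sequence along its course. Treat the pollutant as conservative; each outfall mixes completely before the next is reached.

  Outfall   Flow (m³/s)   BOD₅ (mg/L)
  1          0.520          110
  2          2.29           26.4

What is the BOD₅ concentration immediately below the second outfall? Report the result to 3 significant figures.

Below outfall 1: Q → 17.12 m³/s, C = (16.60·3.000 + 0.5200·110.0)/17.12 = 6.250 mg/L.
Below outfall 2: Q → 19.41 m³/s, C = (17.12·6.250 + 2.290·26.40)/19.41 = 8.627 mg/L.

8.63 mg/L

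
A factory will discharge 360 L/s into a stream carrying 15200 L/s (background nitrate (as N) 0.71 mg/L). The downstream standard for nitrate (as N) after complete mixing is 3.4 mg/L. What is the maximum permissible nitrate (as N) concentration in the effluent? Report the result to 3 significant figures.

At the limit, (Qr·Cr + Qe·Cₑ)/(Qr + Qe) = 3.4:
Cₑ = (15560·3.4 − 15200·0.7100) / 360.0 = 117.0 mg/L.

117 mg/L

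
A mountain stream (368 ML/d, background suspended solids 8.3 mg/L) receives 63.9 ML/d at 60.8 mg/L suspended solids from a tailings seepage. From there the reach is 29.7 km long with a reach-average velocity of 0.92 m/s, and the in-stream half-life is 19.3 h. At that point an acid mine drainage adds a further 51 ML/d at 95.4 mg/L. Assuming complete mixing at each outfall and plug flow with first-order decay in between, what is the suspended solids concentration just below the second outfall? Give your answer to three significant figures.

20.5 mg/L

Mass balance: C = (368.0·8.300 + 63.90·60.80) / 431.9 = 6940/431.9 = 16.07 mg/L; combined flow 431.9 ML/d.
Travel time t = 29.7·1000 / 0.92 = 32280 s = 8.967 h.
Half-life 19.3 h → k = ln 2 / 19.3 = 0.03591 h⁻¹ = 0.8619 d⁻¹.
First-order decay: C = 16.07·exp(−k·t) = 16.07·0.7247 = 11.64 mg/L.
At the second outfall, C = (431.9·11.64 + 51.00·95.40) / (431.9 + 51.00) = 20.49 mg/L.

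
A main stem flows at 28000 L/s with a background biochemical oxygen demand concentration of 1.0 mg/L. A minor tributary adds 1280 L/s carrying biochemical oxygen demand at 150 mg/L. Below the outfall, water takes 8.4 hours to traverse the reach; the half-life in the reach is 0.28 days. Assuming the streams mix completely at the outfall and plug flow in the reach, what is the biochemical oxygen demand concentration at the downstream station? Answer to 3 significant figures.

3.16 mg/L

Mass balance: C = (28000·1.000 + 1280·150.0) / 29280 = 220000/29280 = 7.514 mg/L.
Half-life 0.28 d → k = ln 2 / 0.28 = 2.476 d⁻¹.
Applying C = C₀e^(−kt): 7.514 × 0.4204 = 3.159 mg/L.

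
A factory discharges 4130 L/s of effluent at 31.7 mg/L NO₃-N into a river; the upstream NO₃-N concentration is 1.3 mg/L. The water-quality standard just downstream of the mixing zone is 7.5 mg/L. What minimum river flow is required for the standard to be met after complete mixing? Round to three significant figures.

Set C_mix = 7.5: (Q·1.300 + 4130·31.70) / (Q + 4130) = 7.5
→ Q = 4130·(31.70 − 7.5)/(7.5 − 1.300) = 16120 L/s.

16100 L/s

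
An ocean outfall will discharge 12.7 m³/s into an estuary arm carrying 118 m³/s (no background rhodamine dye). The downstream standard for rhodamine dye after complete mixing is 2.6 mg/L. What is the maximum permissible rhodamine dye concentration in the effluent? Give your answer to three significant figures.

26.8 mg/L

At the limit, (Qr·Cr + Qe·Cₑ)/(Qr + Qe) = 2.6:
Cₑ = (130.7·2.6 − 118.0·0) / 12.70 = 26.76 mg/L.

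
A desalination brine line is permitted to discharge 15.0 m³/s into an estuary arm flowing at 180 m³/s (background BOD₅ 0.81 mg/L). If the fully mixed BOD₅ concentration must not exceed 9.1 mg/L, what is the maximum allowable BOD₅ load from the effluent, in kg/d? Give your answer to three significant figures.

141000 kg/d

Mass balance at the limit: 180.0·0.8100 + 15.00·Cₑ = 195.0·9.1 → Cₑ = 108.6 mg/L.
Load = 15.00 m³/s × 108.6 g/m³ × 86 400 s/d = 140700 kg/d.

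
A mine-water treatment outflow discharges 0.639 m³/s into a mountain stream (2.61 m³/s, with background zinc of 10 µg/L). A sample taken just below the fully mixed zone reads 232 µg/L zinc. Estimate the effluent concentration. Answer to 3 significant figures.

1140 µg/L

Mass balance: 2.610·10.00 + 0.6390·Cₑ = 3.249·232.0
→ Cₑ = (3.249·232.0 − 2.610·10.00) / 0.6390 = 1139 µg/L.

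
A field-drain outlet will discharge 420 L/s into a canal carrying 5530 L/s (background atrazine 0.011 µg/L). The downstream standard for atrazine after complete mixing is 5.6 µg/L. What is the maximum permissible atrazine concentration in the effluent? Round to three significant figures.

At the limit, (Qr·Cr + Qe·Cₑ)/(Qr + Qe) = 5.6:
Cₑ = (5950·5.6 − 5530·0.01100) / 420.0 = 79.19 µg/L.

79.2 µg/L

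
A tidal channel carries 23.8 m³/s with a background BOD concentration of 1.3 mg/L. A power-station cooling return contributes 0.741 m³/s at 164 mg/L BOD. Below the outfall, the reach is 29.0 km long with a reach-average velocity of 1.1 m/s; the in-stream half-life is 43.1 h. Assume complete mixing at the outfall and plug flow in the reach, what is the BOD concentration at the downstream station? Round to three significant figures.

5.52 mg/L

Mixed concentration C = ΣQC/ΣQ = (23.80·1.300 + 0.7410·164.0) / 24.54 = 152.5/24.54 = 6.213 mg/L.
Travel time t = 29.0·1000 / 1.1 = 26360 s = 7.323 h.
Half-life 43.1 h → k = ln 2 / 43.1 = 0.01608 h⁻¹ = 0.3860 d⁻¹.
After decay, C = 6.213 × e^(−kt) = 6.213 × 0.8889 = 5.522 mg/L.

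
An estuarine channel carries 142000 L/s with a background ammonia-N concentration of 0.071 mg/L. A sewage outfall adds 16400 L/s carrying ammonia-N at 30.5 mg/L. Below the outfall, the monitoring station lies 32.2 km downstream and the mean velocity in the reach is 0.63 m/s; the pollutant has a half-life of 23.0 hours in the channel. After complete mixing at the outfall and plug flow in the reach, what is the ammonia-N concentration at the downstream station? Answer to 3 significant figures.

After mixing, C = (142000·0.07100 + 16400·30.50) / 158400 = 510300/158400 = 3.221 mg/L.
Travel time t = 32.2·1000 / 0.63 = 51110 s = 14.20 h.
Half-life 23.0 h → k = ln 2 / 23.0 = 0.03014 h⁻¹ = 0.7233 d⁻¹.
Applying C = C₀e^(−kt): 3.221 × 0.6519 = 2.100 mg/L.

2.10 mg/L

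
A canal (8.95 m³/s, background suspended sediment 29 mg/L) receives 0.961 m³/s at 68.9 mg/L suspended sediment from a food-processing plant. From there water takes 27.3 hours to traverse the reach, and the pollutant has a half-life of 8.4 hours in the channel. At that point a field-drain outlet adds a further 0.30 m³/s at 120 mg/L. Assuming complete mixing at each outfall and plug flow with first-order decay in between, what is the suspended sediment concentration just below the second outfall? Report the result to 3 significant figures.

6.88 mg/L

Mixed concentration C = ΣQC/ΣQ = (8.950·29.00 + 0.9610·68.90) / 9.911 = 325.8/9.911 = 32.87 mg/L; combined flow 9.911 m³/s.
Half-life 8.4 h → k = ln 2 / 8.4 = 0.08252 h⁻¹ = 1.980 d⁻¹.
After decay, C = 32.87 × e^(−kt) = 32.87 × 0.1051 = 3.455 mg/L.
At the second outfall, C = (9.911·3.455 + 0.3000·120.0) / (9.911 + 0.3000) = 6.879 mg/L.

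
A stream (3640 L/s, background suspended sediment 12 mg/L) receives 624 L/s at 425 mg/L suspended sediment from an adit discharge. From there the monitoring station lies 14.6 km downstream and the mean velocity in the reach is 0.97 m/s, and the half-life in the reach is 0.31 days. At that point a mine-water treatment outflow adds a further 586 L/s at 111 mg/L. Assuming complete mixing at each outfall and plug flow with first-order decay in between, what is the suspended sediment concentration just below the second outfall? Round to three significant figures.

After mixing, C = (3640·12.00 + 624.0·425.0) / 4264 = 308900/4264 = 72.44 mg/L; combined flow 4264 L/s.
Travel time t = 14.6·1000 / 0.97 = 15050 s = 4.181 h.
Half-life 0.31 d → k = ln 2 / 0.31 = 2.236 d⁻¹.
Applying C = C₀e^(−kt): 72.44 × 0.6774 = 49.07 mg/L.
At the second outfall, C = (4264·49.07 + 586.0·111.0) / (4264 + 586.0) = 56.55 mg/L.

56.6 mg/L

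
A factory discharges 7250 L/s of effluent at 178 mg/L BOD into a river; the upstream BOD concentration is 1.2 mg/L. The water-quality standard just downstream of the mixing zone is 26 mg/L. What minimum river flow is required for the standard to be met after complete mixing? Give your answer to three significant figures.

Set C_mix = 26: (Q·1.200 + 7250·178.0) / (Q + 7250) = 26
→ Q = 7250·(178.0 − 26)/(26 − 1.200) = 44440 L/s.

44400 L/s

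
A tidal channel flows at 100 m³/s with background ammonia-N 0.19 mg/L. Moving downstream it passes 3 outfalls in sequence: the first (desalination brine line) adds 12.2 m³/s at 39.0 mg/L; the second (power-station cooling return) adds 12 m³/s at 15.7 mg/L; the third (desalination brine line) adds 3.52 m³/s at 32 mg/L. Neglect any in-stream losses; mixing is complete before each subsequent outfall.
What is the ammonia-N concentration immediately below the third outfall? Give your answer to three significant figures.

Below outfall 1: Q → 112.2 m³/s, C = (100.0·0.1900 + 12.20·39.00)/112.2 = 4.410 mg/L.
Below outfall 2: Q → 124.2 m³/s, C = (112.2·4.410 + 12.00·15.70)/124.2 = 5.501 mg/L.
Below outfall 3: Q → 127.7 m³/s, C = (124.2·5.501 + 3.520·32.00)/127.7 = 6.231 mg/L.

6.23 mg/L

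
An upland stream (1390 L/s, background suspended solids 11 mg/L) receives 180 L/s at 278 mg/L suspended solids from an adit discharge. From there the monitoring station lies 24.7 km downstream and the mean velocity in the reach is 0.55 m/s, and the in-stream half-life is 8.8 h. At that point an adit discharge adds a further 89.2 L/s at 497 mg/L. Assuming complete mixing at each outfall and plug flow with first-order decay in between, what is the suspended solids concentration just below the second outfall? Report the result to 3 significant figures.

After mixing, C = (1390·11.00 + 180.0·278.0) / 1570 = 65330/1570 = 41.61 mg/L; combined flow 1570 L/s.
Travel time t = 24.7·1000 / 0.55 = 44910 s = 12.47 h.
Half-life 8.8 h → k = ln 2 / 8.8 = 0.07877 h⁻¹ = 1.890 d⁻¹.
Applying C = C₀e^(−kt): 41.61 × 0.3743 = 15.58 mg/L.
Second outfall: C = (1570·15.58 + 89.20·497.0)/1659 = 41.46 mg/L.

41.5 mg/L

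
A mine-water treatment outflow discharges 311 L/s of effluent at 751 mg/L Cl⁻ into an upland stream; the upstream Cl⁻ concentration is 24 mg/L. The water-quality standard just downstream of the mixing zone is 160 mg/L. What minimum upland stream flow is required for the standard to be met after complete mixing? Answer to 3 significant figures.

Set C_mix = 160: (Q·24.00 + 311.0·751.0) / (Q + 311.0) = 160
→ Q = 311.0·(751.0 − 160)/(160 − 24.00) = 1351 L/s.

1350 L/s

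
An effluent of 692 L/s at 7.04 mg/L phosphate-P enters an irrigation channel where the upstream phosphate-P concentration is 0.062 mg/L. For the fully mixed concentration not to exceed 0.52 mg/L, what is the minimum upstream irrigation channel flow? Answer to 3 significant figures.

9850 L/s

Set C_mix = 0.52: (Q·0.06200 + 692.0·7.040) / (Q + 692.0) = 0.52
→ Q = 692.0·(7.040 − 0.52)/(0.52 − 0.06200) = 9851 L/s.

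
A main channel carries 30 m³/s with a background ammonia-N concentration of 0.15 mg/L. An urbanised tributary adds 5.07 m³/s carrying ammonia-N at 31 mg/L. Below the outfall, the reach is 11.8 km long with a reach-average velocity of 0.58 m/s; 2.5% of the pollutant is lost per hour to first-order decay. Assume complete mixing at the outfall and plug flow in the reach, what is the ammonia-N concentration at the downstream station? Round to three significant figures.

4.00 mg/L

Mixed concentration C = ΣQC/ΣQ = (30.00·0.1500 + 5.070·31.00) / 35.07 = 161.7/35.07 = 4.610 mg/L.
Travel time t = 11.8·1000 / 0.58 = 20340 s = 5.651 h.
2.5%/h lost → k = −ln(1 − 0.025) = 0.02532 h⁻¹.
Decay over the reach: 4.610·exp(−kt) = 4.610·0.8667 = 3.995 mg/L.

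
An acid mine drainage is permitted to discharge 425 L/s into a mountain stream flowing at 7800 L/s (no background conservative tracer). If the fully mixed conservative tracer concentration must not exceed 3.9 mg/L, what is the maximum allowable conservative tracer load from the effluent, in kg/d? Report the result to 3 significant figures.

Mass balance at the limit: 7800·0 + 425.0·Cₑ = 8225·3.9 → Cₑ = 75.48 mg/L.
425.0 L/s = 0.4250 m³/s. Load = 0.4250 m³/s × 75.48 g/m³ × 86 400 s/d = 2771 kg/d.

2770 kg/d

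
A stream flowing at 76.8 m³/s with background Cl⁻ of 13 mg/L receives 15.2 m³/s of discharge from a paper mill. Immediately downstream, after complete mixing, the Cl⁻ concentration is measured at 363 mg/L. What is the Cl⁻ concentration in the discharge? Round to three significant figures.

2130 mg/L

Mass balance: 76.80·13.00 + 15.20·Cₑ = 92.00·363.0
→ Cₑ = (92.00·363.0 − 76.80·13.00) / 15.20 = 2131 mg/L.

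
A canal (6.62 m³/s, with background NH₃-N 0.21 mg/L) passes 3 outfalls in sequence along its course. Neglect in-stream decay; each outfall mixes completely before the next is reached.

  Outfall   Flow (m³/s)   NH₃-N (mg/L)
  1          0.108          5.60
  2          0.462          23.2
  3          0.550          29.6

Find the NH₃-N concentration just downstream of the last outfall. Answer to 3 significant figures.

3.75 mg/L

Below outfall 1: Q → 6.728 m³/s, C = (6.620·0.2100 + 0.1080·5.600)/6.728 = 0.2965 mg/L.
Below outfall 2: Q → 7.190 m³/s, C = (6.728·0.2965 + 0.4620·23.20)/7.190 = 1.768 mg/L.
Below outfall 3: Q → 7.740 m³/s, C = (7.190·1.768 + 0.5500·29.60)/7.740 = 3.746 mg/L.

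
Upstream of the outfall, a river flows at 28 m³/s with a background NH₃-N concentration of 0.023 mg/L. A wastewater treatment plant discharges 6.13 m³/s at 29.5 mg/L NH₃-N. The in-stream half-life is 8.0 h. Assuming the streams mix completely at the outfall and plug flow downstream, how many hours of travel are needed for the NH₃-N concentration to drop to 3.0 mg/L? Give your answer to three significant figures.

6.61 h

After mixing, C = (28.00·0.02300 + 6.130·29.50) / 34.13 = 181.5/34.13 = 5.317 mg/L.
Half-life 8.0 h → k = ln 2 / 8.0 = 0.08664 h⁻¹ = 2.079 d⁻¹.
5.317·exp(−k·t) = 3.0 → t = ln(5.317/3.0)/k = 23780 s = 6.606 h.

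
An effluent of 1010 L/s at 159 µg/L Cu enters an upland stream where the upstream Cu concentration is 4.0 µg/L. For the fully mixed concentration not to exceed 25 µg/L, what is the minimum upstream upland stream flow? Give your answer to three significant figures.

Set C_mix = 25: (Q·4.000 + 1010·159.0) / (Q + 1010) = 25
→ Q = 1010·(159.0 − 25)/(25 − 4.000) = 6445 L/s.

6440 L/s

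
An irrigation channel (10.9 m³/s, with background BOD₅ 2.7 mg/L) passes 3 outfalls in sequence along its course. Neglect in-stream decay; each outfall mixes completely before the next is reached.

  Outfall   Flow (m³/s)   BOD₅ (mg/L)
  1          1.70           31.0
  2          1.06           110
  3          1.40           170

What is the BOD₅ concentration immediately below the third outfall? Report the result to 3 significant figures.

29.0 mg/L

Outfall 1: combined Q = 12.60 m³/s; C = (10.90·2.700 + 1.700·31.00)/12.60 = 6.518 mg/L.
Outfall 2: combined Q = 13.66 m³/s; C = (12.60·6.518 + 1.060·110.0)/13.66 = 14.55 mg/L.
Outfall 3: combined Q = 15.06 m³/s; C = (13.66·14.55 + 1.400·170.0)/15.06 = 29.00 mg/L.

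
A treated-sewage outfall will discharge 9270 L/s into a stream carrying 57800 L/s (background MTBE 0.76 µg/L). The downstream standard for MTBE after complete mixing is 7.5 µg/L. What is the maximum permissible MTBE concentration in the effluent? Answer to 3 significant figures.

At the limit, (Qr·Cr + Qe·Cₑ)/(Qr + Qe) = 7.5:
Cₑ = (67070·7.5 − 57800·0.7600) / 9270 = 49.53 µg/L.

49.5 µg/L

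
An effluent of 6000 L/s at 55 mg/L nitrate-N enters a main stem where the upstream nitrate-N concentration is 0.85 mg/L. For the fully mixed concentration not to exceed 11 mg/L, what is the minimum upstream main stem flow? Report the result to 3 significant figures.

Set C_mix = 11: (Q·0.8500 + 6000·55.00) / (Q + 6000) = 11
→ Q = 6000·(55.00 − 11)/(11 − 0.8500) = 26010 L/s.

26000 L/s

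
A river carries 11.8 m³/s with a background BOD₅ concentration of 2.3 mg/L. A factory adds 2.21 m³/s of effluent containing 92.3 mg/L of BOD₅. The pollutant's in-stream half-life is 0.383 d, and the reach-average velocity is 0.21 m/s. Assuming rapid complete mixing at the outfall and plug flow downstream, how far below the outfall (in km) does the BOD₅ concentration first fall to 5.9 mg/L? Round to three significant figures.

Flow-weighted average: C = (11.80·2.300 + 2.210·92.30) / 14.01 = 231.1/14.01 = 16.50 mg/L.
Half-life 0.383 d → k = ln 2 / 0.383 = 1.810 d⁻¹.
Set 16.50·exp(−k·t) = 5.9 → t = ln(16.50/5.9)/k = 49090 s = 13.64 h.
Distance = v·t = 0.21·49090 = 10310 m = 10.31 km.

10.3 km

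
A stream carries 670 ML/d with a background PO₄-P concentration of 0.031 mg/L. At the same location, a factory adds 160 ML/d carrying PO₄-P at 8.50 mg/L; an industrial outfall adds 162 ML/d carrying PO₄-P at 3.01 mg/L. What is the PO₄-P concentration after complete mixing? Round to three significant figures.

1.88 mg/L

Mixed concentration C = ΣQC/ΣQ = (670.0·0.03100 + 160.0·8.500 + 162.0·3.010) / 992.0 = 1868/992.0 = 1.883 mg/L.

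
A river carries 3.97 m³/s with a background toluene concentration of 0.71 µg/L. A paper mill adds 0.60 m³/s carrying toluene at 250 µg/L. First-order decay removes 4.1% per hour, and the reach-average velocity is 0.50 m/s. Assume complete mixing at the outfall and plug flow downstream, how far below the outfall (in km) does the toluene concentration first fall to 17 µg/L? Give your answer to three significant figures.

29.1 km

Mixed concentration C = ΣQC/ΣQ = (3.970·0.7100 + 0.6000·250.0) / 4.570 = 152.8/4.570 = 33.44 µg/L.
4.1%/h lost → k = −ln(1 − 0.041) = 0.04186 h⁻¹.
Set 33.44·exp(−k·t) = 17 → t = ln(33.44/17)/k = 58180 s = 16.16 h.
Distance = v·t = 0.50·58180 = 29090 m = 29.09 km.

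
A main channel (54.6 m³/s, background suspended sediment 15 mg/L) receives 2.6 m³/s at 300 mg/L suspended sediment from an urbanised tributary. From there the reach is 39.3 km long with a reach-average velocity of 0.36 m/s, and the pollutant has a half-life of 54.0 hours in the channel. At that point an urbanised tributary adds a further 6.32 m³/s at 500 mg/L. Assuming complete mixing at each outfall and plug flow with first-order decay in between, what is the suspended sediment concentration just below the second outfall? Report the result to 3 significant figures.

Flow-weighted average: C = (54.60·15.00 + 2.600·300.0) / 57.20 = 1599/57.20 = 27.95 mg/L; combined flow 57.20 m³/s.
Travel time t = 39.3·1000 / 0.36 = 109200 s = 30.32 h.
Half-life 54.0 h → k = ln 2 / 54.0 = 0.01284 h⁻¹ = 0.3081 d⁻¹.
First-order decay: C = 27.95·exp(−k·t) = 27.95·0.6776 = 18.94 mg/L.
At the second outfall, C = (57.20·18.94 + 6.320·500.0) / (57.20 + 6.320) = 66.80 mg/L.

66.8 mg/L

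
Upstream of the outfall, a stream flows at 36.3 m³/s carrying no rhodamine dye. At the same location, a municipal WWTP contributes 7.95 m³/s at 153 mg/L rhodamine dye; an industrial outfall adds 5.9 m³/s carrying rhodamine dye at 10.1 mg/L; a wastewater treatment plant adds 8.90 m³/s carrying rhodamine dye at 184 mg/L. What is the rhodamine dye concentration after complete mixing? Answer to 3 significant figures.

49.3 mg/L

Conservation of mass: C = (36.30·0 + 7.950·153.0 + 5.900·10.10 + 8.900·184.0) / 59.05 = 2914/59.05 = 49.34 mg/L.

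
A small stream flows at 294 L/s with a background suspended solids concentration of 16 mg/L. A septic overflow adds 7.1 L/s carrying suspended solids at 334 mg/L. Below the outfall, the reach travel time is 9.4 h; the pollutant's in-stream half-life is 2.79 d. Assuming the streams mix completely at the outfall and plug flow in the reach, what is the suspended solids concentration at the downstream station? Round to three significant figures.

21.3 mg/L

Conservation of mass: C = (294.0·16.00 + 7.100·334.0) / 301.1 = 7075/301.1 = 23.50 mg/L.
Half-life 2.79 d → k = ln 2 / 2.79 = 0.2484 d⁻¹.
First-order decay: C = 23.50·exp(−k·t) = 23.50·0.9073 = 21.32 mg/L.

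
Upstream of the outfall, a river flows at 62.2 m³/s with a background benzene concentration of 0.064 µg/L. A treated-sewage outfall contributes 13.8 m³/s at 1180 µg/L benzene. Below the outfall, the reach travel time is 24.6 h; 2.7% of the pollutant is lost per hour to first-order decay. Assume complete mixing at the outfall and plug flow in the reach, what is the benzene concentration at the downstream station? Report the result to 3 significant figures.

Mixed concentration C = ΣQC/ΣQ = (62.20·0.06400 + 13.80·1180) / 76.00 = 16290/76.00 = 214.3 µg/L.
2.7%/h lost → k = −ln(1 − 0.027) = 0.02737 h⁻¹.
Decay over the reach: 214.3·exp(−kt) = 214.3·0.5100 = 109.3 µg/L.

109 µg/L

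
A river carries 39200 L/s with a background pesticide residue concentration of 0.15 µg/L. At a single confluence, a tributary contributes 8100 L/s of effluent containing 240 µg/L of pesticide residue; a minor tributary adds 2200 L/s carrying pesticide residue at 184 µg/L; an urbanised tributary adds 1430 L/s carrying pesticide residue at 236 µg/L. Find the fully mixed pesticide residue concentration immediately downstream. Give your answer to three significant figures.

52.9 µg/L

Flow-weighted average: C = (39200·0.1500 + 8100·240.0 + 2200·184.0 + 1430·236.0) / 50930 = 2692000/50930 = 52.86 µg/L.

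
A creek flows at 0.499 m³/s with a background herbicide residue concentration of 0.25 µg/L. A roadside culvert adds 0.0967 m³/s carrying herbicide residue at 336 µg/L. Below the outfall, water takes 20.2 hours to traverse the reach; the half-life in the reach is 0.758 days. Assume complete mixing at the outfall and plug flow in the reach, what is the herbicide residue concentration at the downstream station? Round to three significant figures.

Flow-weighted average: C = (0.4990·0.2500 + 0.09670·336.0) / 0.5957 = 32.62/0.5957 = 54.75 µg/L.
Half-life 0.758 d → k = ln 2 / 0.758 = 0.9144 d⁻¹.
Applying C = C₀e^(−kt): 54.75 × 0.4632 = 25.36 µg/L.

25.4 µg/L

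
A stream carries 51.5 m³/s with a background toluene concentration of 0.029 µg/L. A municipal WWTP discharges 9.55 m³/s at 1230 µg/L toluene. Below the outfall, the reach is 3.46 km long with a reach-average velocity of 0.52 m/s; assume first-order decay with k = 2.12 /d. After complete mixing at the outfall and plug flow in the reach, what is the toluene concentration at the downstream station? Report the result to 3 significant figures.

Flow-weighted average: C = (51.50·0.02900 + 9.550·1230) / 61.05 = 11750/61.05 = 192.4 µg/L.
Travel time t = 3.46·1000 / 0.52 = 6654 s = 1.848 h.
First-order decay: C = 192.4·exp(−k·t) = 192.4·0.8494 = 163.4 µg/L.

163 µg/L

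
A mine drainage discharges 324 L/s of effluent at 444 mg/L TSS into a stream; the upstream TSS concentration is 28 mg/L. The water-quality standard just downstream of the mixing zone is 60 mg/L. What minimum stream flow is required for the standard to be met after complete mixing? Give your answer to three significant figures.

Set C_mix = 60: (Q·28.00 + 324.0·444.0) / (Q + 324.0) = 60
→ Q = 324.0·(444.0 − 60)/(60 − 28.00) = 3888 L/s.

3890 L/s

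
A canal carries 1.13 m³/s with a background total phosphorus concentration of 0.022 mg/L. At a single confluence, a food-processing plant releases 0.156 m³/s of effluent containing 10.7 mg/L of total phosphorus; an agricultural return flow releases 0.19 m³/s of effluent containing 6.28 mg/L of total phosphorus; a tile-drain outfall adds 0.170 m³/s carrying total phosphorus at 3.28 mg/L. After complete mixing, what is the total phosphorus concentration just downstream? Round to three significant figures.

After mixing, C = (1.130·0.02200 + 0.1560·10.70 + 0.1900·6.280 + 0.1700·3.280) / 1.646 = 3.445/1.646 = 2.093 mg/L.

2.09 mg/L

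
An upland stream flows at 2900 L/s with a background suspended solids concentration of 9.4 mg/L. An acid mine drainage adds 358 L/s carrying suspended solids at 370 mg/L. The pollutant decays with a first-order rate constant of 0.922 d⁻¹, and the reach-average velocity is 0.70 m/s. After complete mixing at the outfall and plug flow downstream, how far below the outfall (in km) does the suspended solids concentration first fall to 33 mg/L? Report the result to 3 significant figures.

Flow-weighted average: C = (2900·9.400 + 358.0·370.0) / 3258 = 159700/3258 = 49.02 mg/L.
Set 49.02·exp(−k·t) = 33 → t = ln(49.02/33)/k = 37090 s = 10.30 h.
Distance = v·t = 0.70·37090 = 25960 m = 25.96 km.

26.0 km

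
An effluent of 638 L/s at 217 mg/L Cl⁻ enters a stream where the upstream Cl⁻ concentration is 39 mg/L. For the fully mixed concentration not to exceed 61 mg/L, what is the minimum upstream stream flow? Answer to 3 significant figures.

Set C_mix = 61: (Q·39.00 + 638.0·217.0) / (Q + 638.0) = 61
→ Q = 638.0·(217.0 − 61)/(61 − 39.00) = 4524 L/s.

4520 L/s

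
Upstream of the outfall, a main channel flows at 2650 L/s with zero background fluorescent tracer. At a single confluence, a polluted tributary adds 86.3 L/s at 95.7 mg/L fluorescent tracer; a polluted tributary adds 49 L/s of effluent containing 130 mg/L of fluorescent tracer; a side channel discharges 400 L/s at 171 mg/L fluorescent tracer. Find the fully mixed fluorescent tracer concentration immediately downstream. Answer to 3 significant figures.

Mass balance: C = (2650·0 + 86.30·95.70 + 49.00·130.0 + 400.0·171.0) / 3185 = 83030/3185 = 26.07 mg/L.

26.1 mg/L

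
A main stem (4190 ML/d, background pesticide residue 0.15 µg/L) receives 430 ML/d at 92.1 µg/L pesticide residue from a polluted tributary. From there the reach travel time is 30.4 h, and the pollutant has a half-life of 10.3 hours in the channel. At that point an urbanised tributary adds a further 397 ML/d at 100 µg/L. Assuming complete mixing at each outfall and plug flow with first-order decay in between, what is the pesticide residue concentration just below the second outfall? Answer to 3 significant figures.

8.95 µg/L

After mixing, C = (4190·0.1500 + 430.0·92.10) / 4620 = 40230/4620 = 8.708 µg/L; combined flow 4620 ML/d.
Half-life 10.3 h → k = ln 2 / 10.3 = 0.06730 h⁻¹ = 1.615 d⁻¹.
After decay, C = 8.708 × e^(−kt) = 8.708 × 0.1293 = 1.126 µg/L.
At the second outfall, C = (4620·1.126 + 397.0·100.0) / (4620 + 397.0) = 8.950 µg/L.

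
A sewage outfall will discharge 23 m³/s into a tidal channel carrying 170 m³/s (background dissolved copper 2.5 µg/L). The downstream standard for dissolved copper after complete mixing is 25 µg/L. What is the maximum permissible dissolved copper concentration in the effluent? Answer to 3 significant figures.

191 µg/L

At the limit, (Qr·Cr + Qe·Cₑ)/(Qr + Qe) = 25:
Cₑ = (193.0·25 − 170.0·2.500) / 23.00 = 191.3 µg/L.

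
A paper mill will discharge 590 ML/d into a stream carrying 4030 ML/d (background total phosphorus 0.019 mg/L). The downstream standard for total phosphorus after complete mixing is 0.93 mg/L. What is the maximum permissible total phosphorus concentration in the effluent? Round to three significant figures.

7.15 mg/L

At the limit, (Qr·Cr + Qe·Cₑ)/(Qr + Qe) = 0.93:
Cₑ = (4620·0.93 − 4030·0.01900) / 590.0 = 7.153 mg/L.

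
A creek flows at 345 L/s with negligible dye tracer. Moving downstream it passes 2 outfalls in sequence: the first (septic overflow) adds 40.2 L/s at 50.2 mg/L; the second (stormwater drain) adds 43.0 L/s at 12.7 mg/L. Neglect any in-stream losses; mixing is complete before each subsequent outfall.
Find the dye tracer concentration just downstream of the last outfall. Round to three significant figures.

5.99 mg/L

Outfall 1: combined Q = 385.2 L/s; C = (345.0·0 + 40.20·50.20)/385.2 = 5.239 mg/L.
Outfall 2: combined Q = 428.2 L/s; C = (385.2·5.239 + 43.00·12.70)/428.2 = 5.988 mg/L.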